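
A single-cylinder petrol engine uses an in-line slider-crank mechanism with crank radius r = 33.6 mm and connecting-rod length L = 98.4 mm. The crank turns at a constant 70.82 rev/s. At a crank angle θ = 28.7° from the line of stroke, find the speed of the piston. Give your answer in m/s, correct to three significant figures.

9.36

ω = 2π·70.8 = 445 rad/s
For an in-line slider-crank, x = r cosθ + √(L² − r² sin²θ), so v = −rω sinθ·[1 + r cosθ/√(L² − r² sin²θ)].
With r = 0.0336 m, L = 0.0984 m, θ = 28.7°: √(L² − r² sin²θ) = 0.097068 m.
v = −0.0336·445·0.48022·[1 + 0.0336·0.87715/0.097068] = -9.3599 m/s.
|v| = 9.3599 m/s.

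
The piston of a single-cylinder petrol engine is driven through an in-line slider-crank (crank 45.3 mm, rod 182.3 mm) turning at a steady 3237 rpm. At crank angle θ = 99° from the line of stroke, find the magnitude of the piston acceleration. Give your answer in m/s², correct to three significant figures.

ω = 2π·3237/60 = 339 rad/s
x(θ) = r cosθ + √(L² − r² sin²θ); with ω constant, a = ω²·d²x/dθ².
d²x/dθ² = −r cosθ − r²(cos2θ)/√u − r⁴ sin²2θ/(4u^{3/2}),  u = L² − r² sin²θ = 0.0312314 m².
Substituting r = 0.0453 m, L = 0.1823 m, θ = 99°: d²x/dθ² = +0.018112 m.
a = ω²·d²x/dθ² = (339)²·(+0.018112) = +2081.2 m/s²;  |a| = 2081.2 m/s².

2080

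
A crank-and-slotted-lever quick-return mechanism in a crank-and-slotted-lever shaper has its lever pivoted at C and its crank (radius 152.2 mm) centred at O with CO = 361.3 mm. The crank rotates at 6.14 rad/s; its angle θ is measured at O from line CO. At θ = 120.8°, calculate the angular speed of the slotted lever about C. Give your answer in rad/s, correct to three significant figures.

0.315

ω = 6.14 rad/s
Crank pin A relative to C: A = (d + r cosθ, r sinθ); lever angle φ = atan2(r sinθ, d + r cosθ).
Differentiating tanφ: φ̇ = rω(d cosθ + r)/(d² + r² + 2dr cosθ).
d² + r² + 2dr cosθ = |CA|² = 0.0973882 m²;  d cosθ + r = -0.032801 m.
|ω_lever| = |0.1522·6.14·-0.032801| / 0.0973882 = 0.31475 rad/s.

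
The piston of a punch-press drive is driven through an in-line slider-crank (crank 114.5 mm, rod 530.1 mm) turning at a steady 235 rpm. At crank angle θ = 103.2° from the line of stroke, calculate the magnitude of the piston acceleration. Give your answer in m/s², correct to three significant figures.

ω = 2π·235/60 = 24.61 rad/s
x(θ) = r cosθ + √(L² − r² sin²θ); with ω constant, a = ω²·d²x/dθ².
d²x/dθ² = −r cosθ − r²(cos2θ)/√u − r⁴ sin²2θ/(4u^{3/2}),  u = L² − r² sin²θ = 0.268579 m².
Substituting r = 0.1145 m, L = 0.5301 m, θ = 103.2°: d²x/dθ² = +0.048744 m.
a = ω²·d²x/dθ² = (24.61)²·(+0.048744) = +29.52 m/s²;  |a| = 29.52 m/s².

29.5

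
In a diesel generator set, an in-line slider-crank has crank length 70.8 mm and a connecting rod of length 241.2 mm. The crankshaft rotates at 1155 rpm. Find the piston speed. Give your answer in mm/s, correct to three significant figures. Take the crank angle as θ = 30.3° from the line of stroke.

5430

ω = 2π·1155/60 = 121 rad/s
For an in-line slider-crank, x = r cosθ + √(L² − r² sin²θ), so v = −rω sinθ·[1 + r cosθ/√(L² − r² sin²θ)].
With r = 0.0708 m, L = 0.2412 m, θ = 30.3°: √(L² − r² sin²θ) = 0.23854 m.
v = −0.0708·121·0.50453·[1 + 0.0708·0.86340/0.23854] = -5.4276 m/s.
|v| = 5.4276 m/s = 5427.6 mm/s.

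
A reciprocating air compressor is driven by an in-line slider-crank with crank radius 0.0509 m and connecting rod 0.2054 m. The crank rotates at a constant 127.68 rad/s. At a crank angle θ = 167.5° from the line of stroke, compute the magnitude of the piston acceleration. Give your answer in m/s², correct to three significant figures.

623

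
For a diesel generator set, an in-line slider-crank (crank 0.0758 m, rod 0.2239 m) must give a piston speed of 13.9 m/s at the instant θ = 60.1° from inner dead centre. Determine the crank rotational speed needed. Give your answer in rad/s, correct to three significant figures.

180

For an in-line slider-crank, |v_piston| = rω|sinθ|·[1 + r cosθ/√(L² − r² sin²θ)].
With r = 0.0758 m, L = 0.2239 m, θ = 60.1°: the bracketed kinematic factor |dx/dθ| = 0.077311 m.
ω = v/|dx/dθ| = 13.9/0.077311 = 179.79 rad/s.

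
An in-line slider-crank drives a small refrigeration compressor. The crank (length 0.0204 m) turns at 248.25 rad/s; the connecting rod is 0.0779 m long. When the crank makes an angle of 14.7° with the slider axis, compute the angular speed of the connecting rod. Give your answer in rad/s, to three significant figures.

ω = 248.2 rad/s
The rod makes angle φ with the slider axis where L sinφ = r sinθ; differentiating, L cosφ·φ̇ = r ω cosθ.
L cosφ = √(L² − r² sin²θ) = 0.077728 m.
|ω_rod| = r ω |cosθ| / √(L² − r² sin²θ) = 0.0204·248.2·0.96727/0.077728 = 63.022 rad/s.

63.0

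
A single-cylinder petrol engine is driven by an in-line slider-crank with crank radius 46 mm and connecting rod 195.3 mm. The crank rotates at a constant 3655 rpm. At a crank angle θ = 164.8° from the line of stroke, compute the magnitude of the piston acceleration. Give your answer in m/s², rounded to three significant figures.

ω = 2π·3655/60 = 382.8 rad/s
x(θ) = r cosθ + √(L² − r² sin²θ); with ω constant, a = ω²·d²x/dθ².
d²x/dθ² = −r cosθ − r²(cos2θ)/√u − r⁴ sin²2θ/(4u^{3/2}),  u = L² − r² sin²θ = 0.0379966 m².
Substituting r = 0.046 m, L = 0.1953 m, θ = 164.8°: d²x/dθ² = +0.034989 m.
a = ω²·d²x/dθ² = (382.8)²·(+0.034989) = +5125.8 m/s²;  |a| = 5125.8 m/s².

5130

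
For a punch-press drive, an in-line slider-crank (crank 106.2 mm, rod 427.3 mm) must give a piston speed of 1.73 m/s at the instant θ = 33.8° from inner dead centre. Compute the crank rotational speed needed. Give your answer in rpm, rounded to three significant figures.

For an in-line slider-crank, |v_piston| = rω|sinθ|·[1 + r cosθ/√(L² − r² sin²θ)].
With r = 0.1062 m, L = 0.4273 m, θ = 33.8°: the bracketed kinematic factor |dx/dθ| = 0.071398 m.
ω = v/|dx/dθ| = 1.73/0.071398 = 24.23 rad/s.
N = 60ω/(2π) = 231.38 rpm.

231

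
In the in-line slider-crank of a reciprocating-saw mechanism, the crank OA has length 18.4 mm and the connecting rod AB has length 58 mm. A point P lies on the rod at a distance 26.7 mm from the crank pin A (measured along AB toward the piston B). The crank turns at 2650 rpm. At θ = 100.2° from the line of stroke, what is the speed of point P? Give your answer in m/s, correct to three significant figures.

4.91

ω = 277.5 rad/s.  Crank-pin speed |V_A| = rω = 5.1061 m/s, perpendicular to OA.
Rod angle: sinφ = −(r/L) sinθ ⇒ φ = -18.194°; ω_rod = −rω cosθ/√(L²−r²sin²θ) = +16.41 rad/s.
V_P = V_A + ω_rod × AP, with AP = 0.0267 m along the rod.
Components: V_Px = −rω sinθ − a·ω_rod·sinφ = -4.8886 m/s;  V_Py = rω cosθ + a·ω_rod·cosφ = -0.48797 m/s.
|V_P| = √(V_Px² + V_Py²) = 4.9129 m/s.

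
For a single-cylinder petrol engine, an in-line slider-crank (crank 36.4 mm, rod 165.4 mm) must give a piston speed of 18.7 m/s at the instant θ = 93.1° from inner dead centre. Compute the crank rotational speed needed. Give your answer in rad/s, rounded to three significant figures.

For an in-line slider-crank, |v_piston| = rω|sinθ|·[1 + r cosθ/√(L² − r² sin²θ)].
With r = 0.0364 m, L = 0.1654 m, θ = 93.1°: the bracketed kinematic factor |dx/dθ| = 0.035903 m.
ω = v/|dx/dθ| = 18.7/0.035903 = 520.84 rad/s.

521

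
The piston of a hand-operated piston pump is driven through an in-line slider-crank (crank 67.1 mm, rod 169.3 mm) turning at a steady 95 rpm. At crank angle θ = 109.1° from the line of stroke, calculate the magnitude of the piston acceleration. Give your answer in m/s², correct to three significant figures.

ω = 2π·95/60 = 9.948 rad/s
x(θ) = r cosθ + √(L² − r² sin²θ); with ω constant, a = ω²·d²x/dθ².
d²x/dθ² = −r cosθ − r²(cos2θ)/√u − r⁴ sin²2θ/(4u^{3/2}),  u = L² − r² sin²θ = 0.0246422 m².
Substituting r = 0.0671 m, L = 0.1693 m, θ = 109.1°: d²x/dθ² = +0.043995 m.
a = ω²·d²x/dθ² = (9.948)²·(+0.043995) = +4.3542 m/s²;  |a| = 4.3542 m/s².

4.35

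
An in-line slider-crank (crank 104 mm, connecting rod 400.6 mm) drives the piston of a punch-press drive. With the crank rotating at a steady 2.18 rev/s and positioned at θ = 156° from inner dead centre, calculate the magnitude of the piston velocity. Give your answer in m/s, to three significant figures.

ω = 2π·2.18 = 13.7 rad/s
For an in-line slider-crank, x = r cosθ + √(L² − r² sin²θ), so v = −rω sinθ·[1 + r cosθ/√(L² − r² sin²θ)].
With r = 0.104 m, L = 0.4006 m, θ = 156°: √(L² − r² sin²θ) = 0.39836 m.
v = −0.104·13.7·0.40674·[1 + 0.104·-0.91355/0.39836] = -0.44122 m/s.
|v| = 0.44122 m/s.

0.441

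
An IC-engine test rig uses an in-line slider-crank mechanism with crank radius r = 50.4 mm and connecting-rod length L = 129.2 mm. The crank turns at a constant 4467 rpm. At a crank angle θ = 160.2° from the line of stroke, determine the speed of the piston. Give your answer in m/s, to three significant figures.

5.03

ω = 2π·4467/60 = 467.8 rad/s
For an in-line slider-crank, x = r cosθ + √(L² − r² sin²θ), so v = −rω sinθ·[1 + r cosθ/√(L² − r² sin²θ)].
With r = 0.0504 m, L = 0.1292 m, θ = 160.2°: √(L² − r² sin²θ) = 0.12807 m.
v = −0.0504·467.8·0.33874·[1 + 0.0504·-0.94088/0.12807] = -5.0291 m/s.
|v| = 5.0291 m/s.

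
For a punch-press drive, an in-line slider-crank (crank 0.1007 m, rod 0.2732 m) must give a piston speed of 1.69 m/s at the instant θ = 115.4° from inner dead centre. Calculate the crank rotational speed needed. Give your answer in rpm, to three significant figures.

213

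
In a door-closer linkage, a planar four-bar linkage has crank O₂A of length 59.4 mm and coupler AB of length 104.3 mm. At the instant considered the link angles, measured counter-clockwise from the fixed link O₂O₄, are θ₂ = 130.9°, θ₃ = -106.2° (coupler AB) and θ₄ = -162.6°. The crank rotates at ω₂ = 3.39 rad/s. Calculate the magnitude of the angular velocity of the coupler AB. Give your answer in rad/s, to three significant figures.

2.13

ω₂ = 3.39 rad/s
Differentiating the loop-closure r₂e^{iθ₂}+r₃e^{iθ₃}=r₁+r₄e^{iθ₄} gives r₂ω₂e^{iθ₂}+r₃ω₃e^{iθ₃}=r₄ω₄e^{iθ₄}.
Eliminating the other unknown: ω₃ = r₂ω₂ sin(θ₄−θ₂) / [r₃ sin(θ₃−θ₄)].
Numerator sine = +0.91706; denominator sine = +0.83292.
Result = 0.0594·3.39·(+0.91706) / (0.1043·(+0.83292)) = +2.1257 rad/s; magnitude 2.1257 rad/s.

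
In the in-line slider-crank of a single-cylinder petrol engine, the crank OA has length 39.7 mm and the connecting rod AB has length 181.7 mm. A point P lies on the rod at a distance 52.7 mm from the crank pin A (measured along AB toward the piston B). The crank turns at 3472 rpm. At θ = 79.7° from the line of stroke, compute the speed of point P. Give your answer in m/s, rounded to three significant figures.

14.5

ω = 363.6 rad/s.  Crank-pin speed |V_A| = rω = 14.434 m/s, perpendicular to OA.
Rod angle: sinφ = −(r/L) sinθ ⇒ φ = -12.414°; ω_rod = −rω cosθ/√(L²−r²sin²θ) = -14.544 rad/s.
V_P = V_A + ω_rod × AP, with AP = 0.0527 m along the rod.
Components: V_Px = −rω sinθ − a·ω_rod·sinφ = -14.367 m/s;  V_Py = rω cosθ + a·ω_rod·cosφ = +1.8323 m/s.
|V_P| = √(V_Px² + V_Py²) = 14.483 m/s.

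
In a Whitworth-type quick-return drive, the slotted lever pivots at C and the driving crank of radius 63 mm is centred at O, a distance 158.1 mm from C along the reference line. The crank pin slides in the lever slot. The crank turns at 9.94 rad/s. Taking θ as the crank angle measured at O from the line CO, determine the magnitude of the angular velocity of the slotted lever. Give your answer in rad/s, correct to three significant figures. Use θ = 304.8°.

ω = 9.94 rad/s
Crank pin A relative to C: A = (d + r cosθ, r sinθ); lever angle φ = atan2(r sinθ, d + r cosθ).
Differentiating tanφ: φ̇ = rω(d cosθ + r)/(d² + r² + 2dr cosθ).
d² + r² + 2dr cosθ = |CA|² = 0.0403336 m²;  d cosθ + r = +0.15323 m.
|ω_lever| = |0.063·9.94·+0.15323| / 0.0403336 = 2.3791 rad/s.

2.38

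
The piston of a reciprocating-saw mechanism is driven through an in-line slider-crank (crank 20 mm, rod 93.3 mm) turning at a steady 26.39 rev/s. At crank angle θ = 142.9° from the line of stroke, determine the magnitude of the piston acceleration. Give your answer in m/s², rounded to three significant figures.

405

ω = 2π·26.4 = 165.8 rad/s
x(θ) = r cosθ + √(L² − r² sin²θ); with ω constant, a = ω²·d²x/dθ².
d²x/dθ² = −r cosθ − r²(cos2θ)/√u − r⁴ sin²2θ/(4u^{3/2}),  u = L² − r² sin²θ = 0.00855935 m².
Substituting r = 0.02 m, L = 0.0933 m, θ = 142.9°: d²x/dθ² = +0.014728 m.
a = ω²·d²x/dθ² = (165.8)²·(+0.014728) = +404.92 m/s²;  |a| = 404.92 m/s².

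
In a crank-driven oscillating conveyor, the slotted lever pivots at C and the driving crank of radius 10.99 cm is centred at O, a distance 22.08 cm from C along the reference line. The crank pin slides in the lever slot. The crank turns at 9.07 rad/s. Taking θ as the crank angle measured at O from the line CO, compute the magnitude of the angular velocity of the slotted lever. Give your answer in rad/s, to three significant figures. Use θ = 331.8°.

ω = 9.07 rad/s
Crank pin A relative to C: A = (d + r cosθ, r sinθ); lever angle φ = atan2(r sinθ, d + r cosθ).
Differentiating tanφ: φ̇ = rω(d cosθ + r)/(d² + r² + 2dr cosθ).
d² + r² + 2dr cosθ = |CA|² = 0.103602 m²;  d cosθ + r = +0.30449 m.
|ω_lever| = |0.1099·9.07·+0.30449| / 0.103602 = 2.9296 rad/s.

2.93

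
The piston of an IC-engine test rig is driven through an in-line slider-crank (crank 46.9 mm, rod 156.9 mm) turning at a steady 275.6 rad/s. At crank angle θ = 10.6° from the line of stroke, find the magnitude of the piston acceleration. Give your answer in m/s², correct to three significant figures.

ω = 275.6 rad/s
x(θ) = r cosθ + √(L² − r² sin²θ); with ω constant, a = ω²·d²x/dθ².
d²x/dθ² = −r cosθ − r²(cos2θ)/√u − r⁴ sin²2θ/(4u^{3/2}),  u = L² − r² sin²θ = 0.0245432 m².
Substituting r = 0.0469 m, L = 0.1569 m, θ = 10.6°: d²x/dθ² = -0.059231 m.
a = ω²·d²x/dθ² = (275.6)²·(-0.059231) = -4498.9 m/s²;  |a| = 4498.9 m/s².

4500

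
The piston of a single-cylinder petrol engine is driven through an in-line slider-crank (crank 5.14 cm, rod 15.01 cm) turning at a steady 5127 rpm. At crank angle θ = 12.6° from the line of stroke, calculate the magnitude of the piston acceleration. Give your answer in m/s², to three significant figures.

19100

ω = 2π·5127/60 = 536.9 rad/s
x(θ) = r cosθ + √(L² − r² sin²θ); with ω constant, a = ω²·d²x/dθ².
d²x/dθ² = −r cosθ − r²(cos2θ)/√u − r⁴ sin²2θ/(4u^{3/2}),  u = L² − r² sin²θ = 0.0224043 m².
Substituting r = 0.0514 m, L = 0.1501 m, θ = 12.6°: d²x/dθ² = -0.066227 m.
a = ω²·d²x/dθ² = (536.9)²·(-0.066227) = -19091 m/s²;  |a| = 19091 m/s².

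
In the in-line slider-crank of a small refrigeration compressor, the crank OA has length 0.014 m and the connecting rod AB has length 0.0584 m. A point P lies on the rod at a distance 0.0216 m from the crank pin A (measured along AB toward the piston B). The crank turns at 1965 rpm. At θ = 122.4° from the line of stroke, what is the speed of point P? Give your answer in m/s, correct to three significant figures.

ω = 205.8 rad/s.  Crank-pin speed |V_A| = rω = 2.8808 m/s, perpendicular to OA.
Rod angle: sinφ = −(r/L) sinθ ⇒ φ = -11.678°; ω_rod = −rω cosθ/√(L²−r²sin²θ) = +26.991 rad/s.
V_P = V_A + ω_rod × AP, with AP = 0.0216 m along the rod.
Components: V_Px = −rω sinθ − a·ω_rod·sinφ = -2.3144 m/s;  V_Py = rω cosθ + a·ω_rod·cosφ = -0.9727 m/s.
|V_P| = √(V_Px² + V_Py²) = 2.5105 m/s.

2.51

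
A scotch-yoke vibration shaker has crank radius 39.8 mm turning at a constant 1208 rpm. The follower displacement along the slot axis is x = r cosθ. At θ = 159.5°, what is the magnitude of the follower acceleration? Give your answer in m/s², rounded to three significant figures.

ω = 126.5 rad/s (from 1208 rpm).
x = r cosθ ⇒ ẍ = −rω² cosθ (ω constant).
|a| = rω²|cosθ| = 0.0398·(126.5)²·|cos 159.5°| = 596.57 m/s².

597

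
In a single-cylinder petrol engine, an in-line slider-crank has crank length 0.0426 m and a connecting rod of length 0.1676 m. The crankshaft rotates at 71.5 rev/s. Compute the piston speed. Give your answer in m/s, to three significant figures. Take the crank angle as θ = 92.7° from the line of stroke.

18.9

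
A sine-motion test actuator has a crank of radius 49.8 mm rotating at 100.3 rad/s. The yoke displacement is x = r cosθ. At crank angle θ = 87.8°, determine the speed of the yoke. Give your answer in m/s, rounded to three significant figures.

4.99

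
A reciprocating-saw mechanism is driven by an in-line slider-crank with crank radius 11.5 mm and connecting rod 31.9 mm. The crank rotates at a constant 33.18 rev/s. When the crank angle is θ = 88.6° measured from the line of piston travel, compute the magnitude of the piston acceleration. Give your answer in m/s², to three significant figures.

181

ω = 2π·33.2 = 208.5 rad/s
x(θ) = r cosθ + √(L² − r² sin²θ); with ω constant, a = ω²·d²x/dθ².
d²x/dθ² = −r cosθ − r²(cos2θ)/√u − r⁴ sin²2θ/(4u^{3/2}),  u = L² − r² sin²θ = 0.000885439 m².
Substituting r = 0.0115 m, L = 0.0319 m, θ = 88.6°: d²x/dθ² = +0.0041578 m.
a = ω²·d²x/dθ² = (208.5)²·(+0.0041578) = +180.71 m/s²;  |a| = 180.71 m/s².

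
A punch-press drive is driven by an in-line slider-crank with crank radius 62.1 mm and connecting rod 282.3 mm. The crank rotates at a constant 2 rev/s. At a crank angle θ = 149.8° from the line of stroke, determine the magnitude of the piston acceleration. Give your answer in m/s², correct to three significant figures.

ω = 2π·2 = 12.57 rad/s
x(θ) = r cosθ + √(L² − r² sin²θ); with ω constant, a = ω²·d²x/dθ².
d²x/dθ² = −r cosθ − r²(cos2θ)/√u − r⁴ sin²2θ/(4u^{3/2}),  u = L² − r² sin²θ = 0.0787175 m².
Substituting r = 0.0621 m, L = 0.2823 m, θ = 149.8°: d²x/dθ² = +0.046755 m.
a = ω²·d²x/dθ² = (12.57)²·(+0.046755) = +7.3832 m/s²;  |a| = 7.3832 m/s².

7.38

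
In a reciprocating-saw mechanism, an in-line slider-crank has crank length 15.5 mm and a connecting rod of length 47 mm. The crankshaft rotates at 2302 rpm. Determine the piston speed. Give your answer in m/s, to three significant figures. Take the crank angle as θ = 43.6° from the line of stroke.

3.21

ω = 2π·2302/60 = 241.1 rad/s
For an in-line slider-crank, x = r cosθ + √(L² − r² sin²θ), so v = −rω sinθ·[1 + r cosθ/√(L² − r² sin²θ)].
With r = 0.0155 m, L = 0.047 m, θ = 43.6°: √(L² − r² sin²θ) = 0.045768 m.
v = −0.0155·241.1·0.68962·[1 + 0.0155·0.72417/0.045768] = -3.2087 m/s.
|v| = 3.2087 m/s.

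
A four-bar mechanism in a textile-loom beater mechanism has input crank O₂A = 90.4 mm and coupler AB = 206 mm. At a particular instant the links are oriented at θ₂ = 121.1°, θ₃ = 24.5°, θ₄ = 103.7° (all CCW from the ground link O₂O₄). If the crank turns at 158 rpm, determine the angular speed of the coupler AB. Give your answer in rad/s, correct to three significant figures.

ω₂ = 16.55 rad/s (from 158 rpm).
Differentiating the loop-closure r₂e^{iθ₂}+r₃e^{iθ₃}=r₁+r₄e^{iθ₄} gives r₂ω₂e^{iθ₂}+r₃ω₃e^{iθ₃}=r₄ω₄e^{iθ₄}.
Eliminating the other unknown: ω₃ = r₂ω₂ sin(θ₄−θ₂) / [r₃ sin(θ₃−θ₄)].
Numerator sine = -0.29904; denominator sine = -0.98229.
Result = 0.0904·16.55·(-0.29904) / (0.206·(-0.98229)) = +2.2104 rad/s; magnitude 2.2104 rad/s.

2.21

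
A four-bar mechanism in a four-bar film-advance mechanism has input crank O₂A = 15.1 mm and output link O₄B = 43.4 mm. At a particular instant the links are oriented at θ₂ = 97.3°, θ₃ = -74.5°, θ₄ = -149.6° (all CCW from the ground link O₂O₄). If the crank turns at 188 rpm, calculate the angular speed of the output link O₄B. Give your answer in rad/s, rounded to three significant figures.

1.01

ω₂ = 19.69 rad/s (from 188 rpm).
Differentiating the loop-closure r₂e^{iθ₂}+r₃e^{iθ₃}=r₁+r₄e^{iθ₄} gives r₂ω₂e^{iθ₂}+r₃ω₃e^{iθ₃}=r₄ω₄e^{iθ₄}.
Eliminating the other unknown: ω₄ = r₂ω₂ sin(θ₂−θ₃) / [r₄ sin(θ₄−θ₃)].
Numerator sine = +0.14263; denominator sine = -0.96638.
Result = 0.0151·19.69·(+0.14263) / (0.0434·(-0.96638)) = -1.011 rad/s; magnitude 1.011 rad/s.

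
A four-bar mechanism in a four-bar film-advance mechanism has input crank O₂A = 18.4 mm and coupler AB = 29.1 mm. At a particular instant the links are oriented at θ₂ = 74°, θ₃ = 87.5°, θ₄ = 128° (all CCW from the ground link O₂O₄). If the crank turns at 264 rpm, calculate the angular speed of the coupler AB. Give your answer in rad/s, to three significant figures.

21.8

ω₂ = 27.65 rad/s (from 264 rpm).
Differentiating the loop-closure r₂e^{iθ₂}+r₃e^{iθ₃}=r₁+r₄e^{iθ₄} gives r₂ω₂e^{iθ₂}+r₃ω₃e^{iθ₃}=r₄ω₄e^{iθ₄}.
Eliminating the other unknown: ω₃ = r₂ω₂ sin(θ₄−θ₂) / [r₃ sin(θ₃−θ₄)].
Numerator sine = +0.80902; denominator sine = -0.64945.
Result = 0.0184·27.65·(+0.80902) / (0.0291·(-0.64945)) = -21.776 rad/s; magnitude 21.776 rad/s.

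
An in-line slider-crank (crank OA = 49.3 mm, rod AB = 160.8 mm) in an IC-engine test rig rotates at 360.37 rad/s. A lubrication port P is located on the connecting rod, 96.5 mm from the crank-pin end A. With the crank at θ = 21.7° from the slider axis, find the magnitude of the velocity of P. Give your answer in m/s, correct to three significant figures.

10.1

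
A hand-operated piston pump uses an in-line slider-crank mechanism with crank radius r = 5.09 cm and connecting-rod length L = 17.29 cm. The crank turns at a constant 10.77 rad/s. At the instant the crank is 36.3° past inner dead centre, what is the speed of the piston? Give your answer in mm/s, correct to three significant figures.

ω = 10.77 rad/s
For an in-line slider-crank, x = r cosθ + √(L² − r² sin²θ), so v = −rω sinθ·[1 + r cosθ/√(L² − r² sin²θ)].
With r = 0.0509 m, L = 0.1729 m, θ = 36.3°: √(L² − r² sin²θ) = 0.17025 m.
v = −0.0509·10.77·0.59201·[1 + 0.0509·0.80593/0.17025] = -0.40273 m/s.
|v| = 0.40273 m/s = 402.73 mm/s.

403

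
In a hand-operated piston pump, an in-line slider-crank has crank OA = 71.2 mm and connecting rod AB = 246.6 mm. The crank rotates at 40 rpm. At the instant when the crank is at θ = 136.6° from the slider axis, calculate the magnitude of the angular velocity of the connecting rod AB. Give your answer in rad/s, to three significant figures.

ω = 4.189 rad/s (converted from 40 rpm).
The rod makes angle φ with the slider axis where L sinφ = r sinθ; differentiating, L cosφ·φ̇ = r ω cosθ.
L cosφ = √(L² − r² sin²θ) = 0.2417 m.
|ω_rod| = r ω |cosθ| / √(L² − r² sin²θ) = 0.0712·4.189·0.72657/0.2417 = 0.89655 rad/s.

0.897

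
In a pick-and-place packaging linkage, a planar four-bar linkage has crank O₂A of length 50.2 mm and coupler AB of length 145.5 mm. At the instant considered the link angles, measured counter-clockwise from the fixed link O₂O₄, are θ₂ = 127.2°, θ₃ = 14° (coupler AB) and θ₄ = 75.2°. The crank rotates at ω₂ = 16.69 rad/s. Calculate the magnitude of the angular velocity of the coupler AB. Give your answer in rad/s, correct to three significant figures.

ω₂ = 16.69 rad/s
Differentiating the loop-closure r₂e^{iθ₂}+r₃e^{iθ₃}=r₁+r₄e^{iθ₄} gives r₂ω₂e^{iθ₂}+r₃ω₃e^{iθ₃}=r₄ω₄e^{iθ₄}.
Eliminating the other unknown: ω₃ = r₂ω₂ sin(θ₄−θ₂) / [r₃ sin(θ₃−θ₄)].
Numerator sine = -0.78801; denominator sine = -0.87631.
Result = 0.0502·16.69·(-0.78801) / (0.1455·(-0.87631)) = +5.1781 rad/s; magnitude 5.1781 rad/s.

5.18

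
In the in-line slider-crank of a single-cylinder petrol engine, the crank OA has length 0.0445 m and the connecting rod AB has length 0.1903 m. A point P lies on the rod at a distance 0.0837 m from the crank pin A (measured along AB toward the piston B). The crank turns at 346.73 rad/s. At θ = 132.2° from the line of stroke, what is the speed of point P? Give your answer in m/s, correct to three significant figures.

ω = 346.7 rad/s.  Crank-pin speed |V_A| = rω = 15.429 m/s, perpendicular to OA.
Rod angle: sinφ = −(r/L) sinθ ⇒ φ = -9.976°; ω_rod = −rω cosθ/√(L²−r²sin²θ) = +55.299 rad/s.
V_P = V_A + ω_rod × AP, with AP = 0.0837 m along the rod.
Components: V_Px = −rω sinθ − a·ω_rod·sinφ = -10.628 m/s;  V_Py = rω cosθ + a·ω_rod·cosφ = -5.8058 m/s.
|V_P| = √(V_Px² + V_Py²) = 12.111 m/s.

12.1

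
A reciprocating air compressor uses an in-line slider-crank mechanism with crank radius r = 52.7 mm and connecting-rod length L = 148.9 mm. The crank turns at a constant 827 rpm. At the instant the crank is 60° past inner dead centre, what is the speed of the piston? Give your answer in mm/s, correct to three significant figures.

4690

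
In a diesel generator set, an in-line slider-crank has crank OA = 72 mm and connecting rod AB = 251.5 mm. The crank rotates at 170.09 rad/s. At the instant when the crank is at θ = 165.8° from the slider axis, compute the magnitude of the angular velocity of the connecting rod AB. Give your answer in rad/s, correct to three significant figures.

ω = 170.1 rad/s
The rod makes angle φ with the slider axis where L sinφ = r sinθ; differentiating, L cosφ·φ̇ = r ω cosθ.
L cosφ = √(L² − r² sin²θ) = 0.25088 m.
|ω_rod| = r ω |cosθ| / √(L² − r² sin²θ) = 0.072·170.1·0.96945/0.25088 = 47.323 rad/s.

47.3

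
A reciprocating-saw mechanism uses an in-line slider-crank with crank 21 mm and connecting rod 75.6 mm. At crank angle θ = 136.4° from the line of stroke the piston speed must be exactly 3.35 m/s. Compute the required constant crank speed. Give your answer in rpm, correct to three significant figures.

2780

For an in-line slider-crank, |v_piston| = rω|sinθ|·[1 + r cosθ/√(L² − r² sin²θ)].
With r = 0.021 m, L = 0.0756 m, θ = 136.4°: the bracketed kinematic factor |dx/dθ| = 0.011514 m.
ω = v/|dx/dθ| = 3.35/0.011514 = 290.95 rad/s.
N = 60ω/(2π) = 2778.4 rpm.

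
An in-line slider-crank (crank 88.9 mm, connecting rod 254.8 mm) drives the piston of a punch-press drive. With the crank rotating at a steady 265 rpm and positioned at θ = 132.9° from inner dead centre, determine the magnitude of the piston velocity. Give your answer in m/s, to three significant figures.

1.36

ω = 2π·265/60 = 27.75 rad/s
For an in-line slider-crank, x = r cosθ + √(L² − r² sin²θ), so v = −rω sinθ·[1 + r cosθ/√(L² − r² sin²θ)].
With r = 0.0889 m, L = 0.2548 m, θ = 132.9°: √(L² − r² sin²θ) = 0.24634 m.
v = −0.0889·27.75·0.73254·[1 + 0.0889·-0.68072/0.24634] = -1.3632 m/s.
|v| = 1.3632 m/s.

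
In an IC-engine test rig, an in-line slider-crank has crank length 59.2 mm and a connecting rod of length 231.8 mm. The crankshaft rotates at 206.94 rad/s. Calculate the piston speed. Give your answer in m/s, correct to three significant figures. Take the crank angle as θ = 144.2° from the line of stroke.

5.66

ω = 206.9 rad/s
For an in-line slider-crank, x = r cosθ + √(L² − r² sin²θ), so v = −rω sinθ·[1 + r cosθ/√(L² − r² sin²θ)].
With r = 0.0592 m, L = 0.2318 m, θ = 144.2°: √(L² − r² sin²θ) = 0.2292 m.
v = −0.0592·206.9·0.58496·[1 + 0.0592·-0.81106/0.2292] = -5.665 m/s.
|v| = 5.665 m/s.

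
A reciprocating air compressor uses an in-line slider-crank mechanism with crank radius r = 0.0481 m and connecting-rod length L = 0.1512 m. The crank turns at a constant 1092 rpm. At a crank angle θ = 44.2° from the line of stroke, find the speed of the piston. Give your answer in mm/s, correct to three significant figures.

ω = 2π·1092/60 = 114.4 rad/s
For an in-line slider-crank, x = r cosθ + √(L² − r² sin²θ), so v = −rω sinθ·[1 + r cosθ/√(L² − r² sin²θ)].
With r = 0.0481 m, L = 0.1512 m, θ = 44.2°: √(L² − r² sin²θ) = 0.14743 m.
v = −0.0481·114.4·0.69717·[1 + 0.0481·0.71691/0.14743] = -4.7316 m/s.
|v| = 4.7316 m/s = 4731.6 mm/s.

4730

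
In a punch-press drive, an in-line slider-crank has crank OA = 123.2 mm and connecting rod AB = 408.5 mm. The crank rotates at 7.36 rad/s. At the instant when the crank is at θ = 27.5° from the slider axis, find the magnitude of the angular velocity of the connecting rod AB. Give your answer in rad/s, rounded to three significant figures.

1.99

ω = 7.36 rad/s
The rod makes angle φ with the slider axis where L sinφ = r sinθ; differentiating, L cosφ·φ̇ = r ω cosθ.
L cosφ = √(L² − r² sin²θ) = 0.40452 m.
|ω_rod| = r ω |cosθ| / √(L² − r² sin²θ) = 0.1232·7.36·0.88701/0.40452 = 1.9883 rad/s.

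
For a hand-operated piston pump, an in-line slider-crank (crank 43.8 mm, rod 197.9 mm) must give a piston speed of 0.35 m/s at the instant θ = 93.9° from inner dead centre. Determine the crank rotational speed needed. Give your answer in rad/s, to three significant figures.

8.13

For an in-line slider-crank, |v_piston| = rω|sinθ|·[1 + r cosθ/√(L² − r² sin²θ)].
With r = 0.0438 m, L = 0.1979 m, θ = 93.9°: the bracketed kinematic factor |dx/dθ| = 0.043024 m.
ω = v/|dx/dθ| = 0.35/0.043024 = 8.135 rad/s.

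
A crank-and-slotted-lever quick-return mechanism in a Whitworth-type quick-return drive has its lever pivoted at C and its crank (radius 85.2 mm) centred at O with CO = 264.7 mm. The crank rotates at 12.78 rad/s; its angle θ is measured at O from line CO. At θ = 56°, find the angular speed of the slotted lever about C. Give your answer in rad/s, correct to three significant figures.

2.48

ω = 12.78 rad/s
Crank pin A relative to C: A = (d + r cosθ, r sinθ); lever angle φ = atan2(r sinθ, d + r cosθ).
Differentiating tanφ: φ̇ = rω(d cosθ + r)/(d² + r² + 2dr cosθ).
d² + r² + 2dr cosθ = |CA|² = 0.102547 m²;  d cosθ + r = +0.23322 m.
|ω_lever| = |0.0852·12.78·+0.23322| / 0.102547 = 2.4763 rad/s.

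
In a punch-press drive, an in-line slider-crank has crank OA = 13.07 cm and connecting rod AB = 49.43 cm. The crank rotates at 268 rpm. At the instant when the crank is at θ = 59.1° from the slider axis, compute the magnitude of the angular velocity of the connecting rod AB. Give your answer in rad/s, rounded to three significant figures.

3.91

ω = 28.06 rad/s (converted from 268 rpm).
The rod makes angle φ with the slider axis where L sinφ = r sinθ; differentiating, L cosφ·φ̇ = r ω cosθ.
L cosφ = √(L² − r² sin²θ) = 0.48141 m.
|ω_rod| = r ω |cosθ| / √(L² − r² sin²θ) = 0.1307·28.06·0.51354/0.48141 = 3.9129 rad/s.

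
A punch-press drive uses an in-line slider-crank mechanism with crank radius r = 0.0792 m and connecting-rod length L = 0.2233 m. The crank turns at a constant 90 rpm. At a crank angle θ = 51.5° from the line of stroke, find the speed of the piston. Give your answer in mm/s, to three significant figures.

718

ω = 2π·90/60 = 9.425 rad/s
For an in-line slider-crank, x = r cosθ + √(L² − r² sin²θ), so v = −rω sinθ·[1 + r cosθ/√(L² − r² sin²θ)].
With r = 0.0792 m, L = 0.2233 m, θ = 51.5°: √(L² − r² sin²θ) = 0.21453 m.
v = −0.0792·9.425·0.78261·[1 + 0.0792·0.62251/0.21453] = -0.71843 m/s.
|v| = 0.71843 m/s = 718.43 mm/s.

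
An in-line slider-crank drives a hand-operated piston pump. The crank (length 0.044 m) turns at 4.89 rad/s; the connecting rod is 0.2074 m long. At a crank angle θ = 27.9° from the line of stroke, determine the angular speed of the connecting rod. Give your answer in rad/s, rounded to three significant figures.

ω = 4.89 rad/s
The rod makes angle φ with the slider axis where L sinφ = r sinθ; differentiating, L cosφ·φ̇ = r ω cosθ.
L cosφ = √(L² − r² sin²θ) = 0.20638 m.
|ω_rod| = r ω |cosθ| / √(L² − r² sin²θ) = 0.044·4.89·0.88377/0.20638 = 0.92138 rad/s.

0.921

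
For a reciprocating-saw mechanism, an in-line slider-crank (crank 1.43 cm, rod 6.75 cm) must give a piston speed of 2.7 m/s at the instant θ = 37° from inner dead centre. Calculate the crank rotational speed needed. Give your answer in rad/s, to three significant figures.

For an in-line slider-crank, |v_piston| = rω|sinθ|·[1 + r cosθ/√(L² − r² sin²θ)].
With r = 0.0143 m, L = 0.0675 m, θ = 37°: the bracketed kinematic factor |dx/dθ| = 0.010074 m.
ω = v/|dx/dθ| = 2.7/0.010074 = 268.02 rad/s.

268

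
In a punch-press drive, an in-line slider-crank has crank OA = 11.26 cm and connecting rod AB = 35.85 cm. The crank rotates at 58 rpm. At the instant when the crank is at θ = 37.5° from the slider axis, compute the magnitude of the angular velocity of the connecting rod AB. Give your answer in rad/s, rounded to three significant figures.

1.54

ω = 6.074 rad/s (converted from 58 rpm).
The rod makes angle φ with the slider axis where L sinφ = r sinθ; differentiating, L cosφ·φ̇ = r ω cosθ.
L cosφ = √(L² − r² sin²θ) = 0.35189 m.
|ω_rod| = r ω |cosθ| / √(L² − r² sin²θ) = 0.1126·6.074·0.79335/0.35189 = 1.5419 rad/s.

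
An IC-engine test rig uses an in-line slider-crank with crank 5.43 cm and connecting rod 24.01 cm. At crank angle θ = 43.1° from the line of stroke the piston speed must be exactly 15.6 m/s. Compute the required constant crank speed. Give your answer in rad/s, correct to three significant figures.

360

For an in-line slider-crank, |v_piston| = rω|sinθ|·[1 + r cosθ/√(L² − r² sin²θ)].
With r = 0.0543 m, L = 0.2401 m, θ = 43.1°: the bracketed kinematic factor |dx/dθ| = 0.043303 m.
ω = v/|dx/dθ| = 15.6/0.043303 = 360.25 rad/s.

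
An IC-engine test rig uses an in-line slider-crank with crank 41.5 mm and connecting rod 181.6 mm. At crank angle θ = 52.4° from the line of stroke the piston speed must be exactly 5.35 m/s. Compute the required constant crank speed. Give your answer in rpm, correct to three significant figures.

1360

For an in-line slider-crank, |v_piston| = rω|sinθ|·[1 + r cosθ/√(L² − r² sin²θ)].
With r = 0.0415 m, L = 0.1816 m, θ = 52.4°: the bracketed kinematic factor |dx/dθ| = 0.037542 m.
ω = v/|dx/dθ| = 5.35/0.037542 = 142.51 rad/s.
N = 60ω/(2π) = 1360.9 rpm.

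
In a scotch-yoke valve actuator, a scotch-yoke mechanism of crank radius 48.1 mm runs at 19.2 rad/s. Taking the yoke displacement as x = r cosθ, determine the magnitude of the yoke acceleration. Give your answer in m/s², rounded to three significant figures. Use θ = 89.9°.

ω = 19.2 rad/s
x = r cosθ ⇒ ẍ = −rω² cosθ (ω constant).
|a| = rω²|cosθ| = 0.0481·(19.2)²·|cos 89.9°| = 0.030947 m/s².

0.0309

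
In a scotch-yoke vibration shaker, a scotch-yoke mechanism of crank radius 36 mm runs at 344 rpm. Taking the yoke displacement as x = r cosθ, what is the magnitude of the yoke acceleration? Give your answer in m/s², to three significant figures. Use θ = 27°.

ω = 36.02 rad/s (from 344 rpm).
x = r cosθ ⇒ ẍ = −rω² cosθ (ω constant).
|a| = rω²|cosθ| = 0.036·(36.02)²·|cos 27°| = 41.625 m/s².

41.6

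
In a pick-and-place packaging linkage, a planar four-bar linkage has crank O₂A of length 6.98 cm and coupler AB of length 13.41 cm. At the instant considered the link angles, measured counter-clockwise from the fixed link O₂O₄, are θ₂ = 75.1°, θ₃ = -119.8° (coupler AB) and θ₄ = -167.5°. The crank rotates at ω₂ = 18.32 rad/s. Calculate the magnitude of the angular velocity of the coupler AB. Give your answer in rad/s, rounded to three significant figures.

11.4

ω₂ = 18.32 rad/s
Differentiating the loop-closure r₂e^{iθ₂}+r₃e^{iθ₃}=r₁+r₄e^{iθ₄} gives r₂ω₂e^{iθ₂}+r₃ω₃e^{iθ₃}=r₄ω₄e^{iθ₄}.
Eliminating the other unknown: ω₃ = r₂ω₂ sin(θ₄−θ₂) / [r₃ sin(θ₃−θ₄)].
Numerator sine = +0.88782; denominator sine = +0.73963.
Result = 0.0698·18.32·(+0.88782) / (0.1341·(+0.73963)) = +11.446 rad/s; magnitude 11.446 rad/s.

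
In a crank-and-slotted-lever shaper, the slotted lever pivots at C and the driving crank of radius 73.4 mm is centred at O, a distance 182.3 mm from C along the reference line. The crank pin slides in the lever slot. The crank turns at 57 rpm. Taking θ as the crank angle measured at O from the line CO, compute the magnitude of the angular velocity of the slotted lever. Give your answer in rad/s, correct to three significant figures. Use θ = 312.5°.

1.52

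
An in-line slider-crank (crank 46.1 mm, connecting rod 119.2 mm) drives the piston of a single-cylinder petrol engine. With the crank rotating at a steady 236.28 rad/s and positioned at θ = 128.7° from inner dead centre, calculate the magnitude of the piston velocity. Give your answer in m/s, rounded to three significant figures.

6.34

ω = 236.3 rad/s
For an in-line slider-crank, x = r cosθ + √(L² − r² sin²θ), so v = −rω sinθ·[1 + r cosθ/√(L² − r² sin²θ)].
With r = 0.0461 m, L = 0.1192 m, θ = 128.7°: √(L² − r² sin²θ) = 0.11364 m.
v = −0.0461·236.3·0.78043·[1 + 0.0461·-0.62524/0.11364] = -6.3447 m/s.
|v| = 6.3447 m/s.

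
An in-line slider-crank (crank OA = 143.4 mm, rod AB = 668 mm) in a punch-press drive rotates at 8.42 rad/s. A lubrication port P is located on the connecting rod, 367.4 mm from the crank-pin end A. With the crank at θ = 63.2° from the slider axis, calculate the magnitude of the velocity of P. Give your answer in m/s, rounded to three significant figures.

1.16

ω = 8.42 rad/s.  Crank-pin speed |V_A| = rω = 1.2074 m/s, perpendicular to OA.
Rod angle: sinφ = −(r/L) sinθ ⇒ φ = -11.047°; ω_rod = −rω cosθ/√(L²−r²sin²θ) = -0.83036 rad/s.
V_P = V_A + ω_rod × AP, with AP = 0.3674 m along the rod.
Components: V_Px = −rω sinθ − a·ω_rod·sinφ = -1.1362 m/s;  V_Py = rω cosθ + a·ω_rod·cosφ = +0.24498 m/s.
|V_P| = √(V_Px² + V_Py²) = 1.1623 m/s.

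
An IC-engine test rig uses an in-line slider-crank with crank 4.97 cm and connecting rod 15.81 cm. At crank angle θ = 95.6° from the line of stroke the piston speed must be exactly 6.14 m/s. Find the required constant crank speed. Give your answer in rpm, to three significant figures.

1220

For an in-line slider-crank, |v_piston| = rω|sinθ|·[1 + r cosθ/√(L² − r² sin²θ)].
With r = 0.0497 m, L = 0.1581 m, θ = 95.6°: the bracketed kinematic factor |dx/dθ| = 0.047865 m.
ω = v/|dx/dθ| = 6.14/0.047865 = 128.28 rad/s.
N = 60ω/(2π) = 1225 rpm.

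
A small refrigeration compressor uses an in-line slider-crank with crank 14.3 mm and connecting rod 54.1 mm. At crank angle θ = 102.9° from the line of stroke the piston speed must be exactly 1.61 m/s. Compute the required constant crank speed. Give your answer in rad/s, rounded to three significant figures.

123

For an in-line slider-crank, |v_piston| = rω|sinθ|·[1 + r cosθ/√(L² − r² sin²θ)].
With r = 0.0143 m, L = 0.0541 m, θ = 102.9°: the bracketed kinematic factor |dx/dθ| = 0.013088 m.
ω = v/|dx/dθ| = 1.61/0.013088 = 123.02 rad/s.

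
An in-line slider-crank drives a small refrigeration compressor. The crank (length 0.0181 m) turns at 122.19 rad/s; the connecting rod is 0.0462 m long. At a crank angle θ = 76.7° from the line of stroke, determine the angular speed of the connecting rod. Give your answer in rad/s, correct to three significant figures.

11.9

ω = 122.2 rad/s
The rod makes angle φ with the slider axis where L sinφ = r sinθ; differentiating, L cosφ·φ̇ = r ω cosθ.
L cosφ = √(L² − r² sin²θ) = 0.04271 m.
|ω_rod| = r ω |cosθ| / √(L² − r² sin²θ) = 0.0181·122.2·0.23005/0.04271 = 11.913 rad/s.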